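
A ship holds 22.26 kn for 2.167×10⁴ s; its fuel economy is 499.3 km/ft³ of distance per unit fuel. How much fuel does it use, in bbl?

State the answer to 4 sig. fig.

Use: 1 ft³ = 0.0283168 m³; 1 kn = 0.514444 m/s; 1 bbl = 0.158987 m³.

0.08852 bbl

22.26 kn → 11.4515 m/s
d = v × t = 11.4515 × 21670 = 248154 m
499.3 km/ft³ → 1.76326×10⁷ m/m³
V = d / (distance per unit fuel) = 248154 / 1.76326×10⁷ = 0.0140736 m³
In bbl: 0.0140736 / 0.158987 = 0.0885204 bbl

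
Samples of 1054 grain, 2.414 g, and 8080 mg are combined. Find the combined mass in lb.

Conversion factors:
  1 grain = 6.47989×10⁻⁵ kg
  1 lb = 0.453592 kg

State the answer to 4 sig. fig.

0.1737 lb

1054 grain × 6.47989×10⁻⁵ = 0.068298 kg
2.414 g × 0.001 = 0.002414 kg
8080 mg × 10⁻⁶ = 0.00808 kg
Total: 0.068298 + 0.002414 + 0.00808 = 0.078792 kg
In lb: 0.078792 / 0.453592 = 0.173707 lb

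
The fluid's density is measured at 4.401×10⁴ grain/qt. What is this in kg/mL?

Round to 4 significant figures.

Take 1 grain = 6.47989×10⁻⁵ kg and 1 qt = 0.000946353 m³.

4.401×10⁴ grain/qt × 6.47989×10⁻⁵ kg/grain ÷ 0.000946353 m³/qt = 3013.46 kg/m³
3013.46 kg/m³ × 10⁻⁶ m³/mL = 0.00301346 kg/mL

0.003013 kg/mL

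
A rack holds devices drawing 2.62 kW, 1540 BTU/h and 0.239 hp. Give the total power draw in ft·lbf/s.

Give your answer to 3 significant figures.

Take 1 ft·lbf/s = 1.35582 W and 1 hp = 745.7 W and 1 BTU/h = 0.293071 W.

2400 ft·lbf/s

2.62 kW × 1000 = 2620 W
1540 BTU/h × 0.293071 = 451.329 W
0.239 hp × 745.7 = 178.222 W
Combined: 2620 + 451.329 + 178.222 = 3249.55 W
In ft·lbf/s: 3249.55 / 1.35582 = 2396.74 ft·lbf/s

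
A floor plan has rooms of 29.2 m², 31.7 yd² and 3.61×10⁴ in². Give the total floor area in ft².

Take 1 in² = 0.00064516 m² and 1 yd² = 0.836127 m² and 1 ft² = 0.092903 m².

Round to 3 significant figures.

850 ft²

29.2 m² (already m²)
31.7 yd² × 0.836127 = 26.5052 m²
3.61×10⁴ in² × 0.00064516 = 23.2903 m²
Total: 29.2 + 26.5052 + 23.2903 = 78.9955 m²
In ft²: 78.9955 / 0.092903 = 850.301 ft²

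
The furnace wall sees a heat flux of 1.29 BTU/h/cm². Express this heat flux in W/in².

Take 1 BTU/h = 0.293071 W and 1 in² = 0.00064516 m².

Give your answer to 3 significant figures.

1.29 BTU/h/cm² × 0.293071 W/BTU/h ÷ 0.0001 m²/cm² = 3780.62 W/m²
3780.62 W/m² × 0.00064516 m²/in² = 2.4391 W/in²

2.44 W/in²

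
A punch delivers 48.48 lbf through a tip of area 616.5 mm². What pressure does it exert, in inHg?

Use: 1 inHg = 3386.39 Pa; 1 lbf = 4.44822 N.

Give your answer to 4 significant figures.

103.3 inHg

48.48 lbf × 4.44822 = 215.65 N
616.5 mm² × 10⁻⁶ = 6.165×10⁻⁴ m²
P = F / A = 215.65 N / 6.165×10⁻⁴ m² = 349797 Pa
349797 Pa ÷ (3386.39 Pa/inHg) = 103.295 inHg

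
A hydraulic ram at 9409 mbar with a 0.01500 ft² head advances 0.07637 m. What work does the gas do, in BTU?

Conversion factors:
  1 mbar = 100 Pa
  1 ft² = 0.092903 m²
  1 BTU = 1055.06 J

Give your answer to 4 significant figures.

0.09491 BTU

9409 mbar → 940900 Pa
0.01500 ft² → 0.00139354 m²
F = P × A = 940900 × 0.00139354 = 1311.18 N
W = F × d = 1311.18 × 0.07637 = 100.135 J
In BTU: 100.135 / 1055.06 = 0.0949093 BTU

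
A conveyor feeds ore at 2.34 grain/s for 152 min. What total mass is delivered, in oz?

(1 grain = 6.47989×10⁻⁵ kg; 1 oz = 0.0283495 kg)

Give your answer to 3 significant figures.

2.34 grain/s → 1.51629×10⁻⁴ kg/s
152 min → 9120 s
m = ṁ × t = 1.51629×10⁻⁴ × 9120 = 1.38286 kg
In oz: 1.38286 / 0.0283495 = 48.779 oz

48.8 oz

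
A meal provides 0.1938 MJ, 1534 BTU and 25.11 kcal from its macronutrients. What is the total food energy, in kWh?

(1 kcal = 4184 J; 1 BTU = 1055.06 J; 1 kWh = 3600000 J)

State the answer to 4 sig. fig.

0.1938 MJ × 1000000 = 193800 J
1534 BTU × 1055.06 = 1.61846×10⁶ J
25.11 kcal × 4184 = 105060 J
Combined: 193800 + 1.61846×10⁶ + 105060 = 1.91732×10⁶ J
In kWh: 1.91732×10⁶ / 3600000 = 0.532589 kWh

0.5326 kWh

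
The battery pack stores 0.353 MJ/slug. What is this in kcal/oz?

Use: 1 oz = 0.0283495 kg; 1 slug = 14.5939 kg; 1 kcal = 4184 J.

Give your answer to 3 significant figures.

0.353 MJ/slug × 1000000 J/MJ ÷ 14.5939 kg/slug = 24188.2 J/kg
24188.2 J/kg ÷ 4184 J/kcal × 0.0283495 kg/oz = 0.163892 kcal/oz

0.164 kcal/oz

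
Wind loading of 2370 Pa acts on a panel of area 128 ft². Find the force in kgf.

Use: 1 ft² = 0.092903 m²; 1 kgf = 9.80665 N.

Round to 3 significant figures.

2870 kgf

128 ft² × 0.092903 = 11.8916 m²
F = P × A = 2370 Pa × 11.8916 m² = 28183.1 N
28183.1 N ÷ (9.80665 N/kgf) = 2873.88 kgf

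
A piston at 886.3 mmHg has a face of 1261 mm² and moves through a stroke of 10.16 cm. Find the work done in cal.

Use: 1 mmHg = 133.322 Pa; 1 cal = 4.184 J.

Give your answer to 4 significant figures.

886.3 mmHg → 118163 Pa
1261 mm² → 0.001261 m²
F = P × A = 118163 × 0.001261 = 149.004 N
10.16 cm → 0.1016 m
W = F × d = 149.004 × 0.1016 = 15.1388 J
In cal: 15.1388 / 4.184 = 3.61826 cal

3.618 cal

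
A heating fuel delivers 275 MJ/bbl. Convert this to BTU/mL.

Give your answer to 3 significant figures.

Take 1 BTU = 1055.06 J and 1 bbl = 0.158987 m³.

1.64 BTU/mL

275 MJ/bbl × 1000000 J/MJ ÷ 0.158987 m³/bbl = 1.7297×10⁹ J/m³
1.7297×10⁹ J/m³ ÷ 1055.06 J/BTU × 10⁻⁶ m³/mL = 1.63943 BTU/mL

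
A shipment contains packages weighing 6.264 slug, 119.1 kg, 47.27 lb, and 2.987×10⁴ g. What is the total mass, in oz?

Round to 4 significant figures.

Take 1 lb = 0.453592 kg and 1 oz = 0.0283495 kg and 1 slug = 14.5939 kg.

6.264 slug × 14.5939 → 91.4162 kg
119.1 kg (already kg)
47.27 lb × 0.453592 → 21.4413 kg
2.987×10⁴ g × 0.001 → 29.87 kg
Combined: 91.4162 + 119.1 + 21.4413 + 29.87 = 261.828 kg
In oz: 261.828 / 0.0283495 = 9235.72 oz

9236 oz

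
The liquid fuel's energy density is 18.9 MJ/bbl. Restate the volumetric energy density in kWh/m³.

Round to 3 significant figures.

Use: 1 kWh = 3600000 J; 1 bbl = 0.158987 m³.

33.0 kWh/m³

18.9 MJ/bbl × 1000000 J/MJ ÷ 0.158987 m³/bbl = 1.18878×10⁸ J/m³
1.18878×10⁸ J/m³ ÷ 3600000 J/kWh = 33.0217 kWh/m³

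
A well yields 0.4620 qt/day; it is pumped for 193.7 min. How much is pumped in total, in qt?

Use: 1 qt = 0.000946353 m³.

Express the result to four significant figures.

0.06215 qt

0.4620 qt/day → 5.06036×10⁻⁹ m³/s
193.7 min → 11622 s
V = Q × t = 5.06036×10⁻⁹ × 11622 = 5.88115×10⁻⁵ m³
In qt: 5.88115×10⁻⁵ / 0.000946353 = 0.0621454 qt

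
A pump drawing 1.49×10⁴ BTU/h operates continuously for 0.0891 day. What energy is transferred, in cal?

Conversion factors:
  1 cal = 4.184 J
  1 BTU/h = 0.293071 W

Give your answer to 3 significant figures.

1.49×10⁴ BTU/h × 0.293071 → 4366.76 W
0.0891 day × 86400 → 7698.24 s
E = P × t = 4366.76 W × 7698.24 s = 3.36164×10⁷ J
3.36164×10⁷ J ÷ (4.184 J/cal) = 8.03451×10⁶ cal

8.03×10⁶ cal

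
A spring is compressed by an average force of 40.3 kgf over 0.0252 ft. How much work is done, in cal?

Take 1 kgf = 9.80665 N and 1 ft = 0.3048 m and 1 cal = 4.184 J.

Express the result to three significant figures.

40.3 kgf × 9.80665 = 395.208 N
0.0252 ft × 0.3048 = 0.00768096 m
W = F × d = 395.208 N × 0.00768096 m = 3.03558 J
3.03558 J ÷ (4.184 J/cal) = 0.725521 cal

0.726 cal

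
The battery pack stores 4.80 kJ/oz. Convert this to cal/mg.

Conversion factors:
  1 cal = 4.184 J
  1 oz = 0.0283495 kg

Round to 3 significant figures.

4.80 kJ/oz × 1000 J/kJ ÷ 0.0283495 kg/oz = 169315 J/kg
169315 J/kg ÷ 4.184 J/cal × 10⁻⁶ kg/mg = 0.0404673 cal/mg

0.0405 cal/mg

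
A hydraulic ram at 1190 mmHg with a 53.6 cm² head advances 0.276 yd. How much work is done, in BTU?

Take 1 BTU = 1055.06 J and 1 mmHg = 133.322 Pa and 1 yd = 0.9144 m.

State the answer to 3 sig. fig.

0.203 BTU

1190 mmHg → 158653 Pa
53.6 cm² → 0.00536 m²
F = P × A = 158653 × 0.00536 = 850.38 N
0.276 yd → 0.252374 m
W = F × d = 850.38 × 0.252374 = 214.614 J
In BTU: 214.614 / 1055.06 = 0.203414 BTU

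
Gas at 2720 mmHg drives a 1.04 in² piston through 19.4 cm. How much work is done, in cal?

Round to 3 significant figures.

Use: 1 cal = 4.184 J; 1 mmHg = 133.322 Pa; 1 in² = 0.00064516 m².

11.3 cal

2720 mmHg → 362636 Pa
1.04 in² → 6.70966×10⁻⁴ m²
F = P × A = 362636 × 6.70966×10⁻⁴ = 243.316 N
19.4 cm → 0.194 m
W = F × d = 243.316 × 0.194 = 47.2033 J
In cal: 47.2033 / 4.184 = 11.2819 cal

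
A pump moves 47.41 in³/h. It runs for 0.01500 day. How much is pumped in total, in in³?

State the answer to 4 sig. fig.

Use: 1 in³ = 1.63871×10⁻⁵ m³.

47.41 in³/h → 2.15809×10⁻⁷ m³/s
0.01500 day → 1296 s
V = Q × t = 2.15809×10⁻⁷ × 1296 = 2.79688×10⁻⁴ m³
In in³: 2.79688×10⁻⁴ / 1.63871×10⁻⁵ = 17.0676 in³

17.07 in³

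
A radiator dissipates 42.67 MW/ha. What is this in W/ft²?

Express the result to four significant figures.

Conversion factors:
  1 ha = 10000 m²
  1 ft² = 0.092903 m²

42.67 MW/ha × 1000000 W/MW ÷ 10000 m²/ha = 4267 W/m²
4267 W/m² × 0.092903 m²/ft² = 396.417 W/ft²

396.4 W/ft²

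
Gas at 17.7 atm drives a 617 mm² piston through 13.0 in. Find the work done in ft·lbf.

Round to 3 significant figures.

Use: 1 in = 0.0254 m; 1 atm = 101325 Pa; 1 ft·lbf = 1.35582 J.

17.7 atm → 1.79345×10⁶ Pa
617 mm² → 6.17×10⁻⁴ m²
F = P × A = 1.79345×10⁶ × 6.17×10⁻⁴ = 1106.56 N
13.0 in → 0.3302 m
W = F × d = 1106.56 × 0.3302 = 365.386 J
In ft·lbf: 365.386 / 1.35582 = 269.494 ft·lbf

269 ft·lbf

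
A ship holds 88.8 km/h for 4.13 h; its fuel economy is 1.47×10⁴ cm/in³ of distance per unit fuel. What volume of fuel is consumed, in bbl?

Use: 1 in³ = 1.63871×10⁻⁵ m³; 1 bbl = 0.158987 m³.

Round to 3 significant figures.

0.257 bbl

88.8 km/h → 24.6667 m/s
4.13 h → 14868 s
d = v × t = 24.6667 × 14868 = 366744 m
1.47×10⁴ cm/in³ → 8.97047×10⁶ m/m³
V = d / (distance per unit fuel) = 366744 / 8.97047×10⁶ = 0.0408835 m³
In bbl: 0.0408835 / 0.158987 = 0.25715 bbl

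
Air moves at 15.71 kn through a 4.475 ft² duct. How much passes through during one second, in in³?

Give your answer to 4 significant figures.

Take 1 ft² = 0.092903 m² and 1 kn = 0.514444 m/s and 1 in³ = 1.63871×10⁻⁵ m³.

15.71 kn × 0.514444 = 8.08192 m/s
4.475 ft² × 0.092903 = 0.415741 m²
V = v × A × t = 8.08192 m/s × 0.415741 m² × 1 s = 3.35999 m³
3.35999 m³ ÷ (1.63871×10⁻⁵ m³/in³) = 205039 in³

2.050×10⁵ in³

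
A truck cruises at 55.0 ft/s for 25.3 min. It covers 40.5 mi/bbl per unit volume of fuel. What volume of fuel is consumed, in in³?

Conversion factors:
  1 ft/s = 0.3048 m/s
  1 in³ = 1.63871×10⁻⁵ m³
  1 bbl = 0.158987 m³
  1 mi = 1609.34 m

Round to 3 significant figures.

3790 in³

55.0 ft/s → 16.764 m/s
25.3 min → 1518 s
d = v × t = 16.764 × 1518 = 25447.8 m
40.5 mi/bbl → 409960 m/m³
V = d / (distance per unit fuel) = 25447.8 / 409960 = 0.0620739 m³
In in³: 0.0620739 / 1.63871×10⁻⁵ = 3787.97 in³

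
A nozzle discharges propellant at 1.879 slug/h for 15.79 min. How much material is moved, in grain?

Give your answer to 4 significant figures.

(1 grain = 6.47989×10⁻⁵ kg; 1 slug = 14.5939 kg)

1.879 slug/h → 0.00761721 kg/s
15.79 min → 947.4 s
m = ṁ × t = 0.00761721 × 947.4 = 7.21654 kg
In grain: 7.21654 / 6.47989×10⁻⁵ = 111368 grain

1.114×10⁵ grain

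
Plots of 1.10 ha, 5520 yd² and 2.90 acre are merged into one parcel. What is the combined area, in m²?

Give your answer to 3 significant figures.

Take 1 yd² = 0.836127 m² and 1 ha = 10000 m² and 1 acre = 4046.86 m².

1.10 ha × 10000 = 11000 m²
5520 yd² × 0.836127 = 4615.42 m²
2.90 acre × 4046.86 = 11735.9 m²
Sum: 11000 + 4615.42 + 11735.9 = 27351.3 m²

2.74×10⁴ m²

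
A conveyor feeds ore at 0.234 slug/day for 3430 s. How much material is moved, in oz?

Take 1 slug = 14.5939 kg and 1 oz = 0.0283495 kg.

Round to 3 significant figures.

0.234 slug/day → 3.95251×10⁻⁵ kg/s
m = ṁ × t = 3.95251×10⁻⁵ × 3430 = 0.135571 kg
In oz: 0.135571 / 0.0283495 = 4.78213 oz

4.78 oz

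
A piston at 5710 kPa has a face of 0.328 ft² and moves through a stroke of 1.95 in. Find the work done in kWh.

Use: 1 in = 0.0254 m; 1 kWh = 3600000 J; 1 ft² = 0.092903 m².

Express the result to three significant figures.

5710 kPa → 5.71×10⁶ Pa
0.328 ft² → 0.0304722 m²
F = P × A = 5.71×10⁶ × 0.0304722 = 173996 N
1.95 in → 0.04953 m
W = F × d = 173996 × 0.04953 = 8618.02 J
In kWh: 8618.02 / 3600000 = 0.00239389 kWh

0.00239 kWh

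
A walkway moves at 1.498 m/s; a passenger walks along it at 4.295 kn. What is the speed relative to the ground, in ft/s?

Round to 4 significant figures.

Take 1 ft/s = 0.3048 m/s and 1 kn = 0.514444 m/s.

1.498 m/s (already m/s)
4.295 kn × 0.514444 → 2.20954 m/s
Total: 1.498 + 2.20954 = 3.70754 m/s
In ft/s: 3.70754 / 0.3048 = 12.1638 ft/s

12.16 ft/s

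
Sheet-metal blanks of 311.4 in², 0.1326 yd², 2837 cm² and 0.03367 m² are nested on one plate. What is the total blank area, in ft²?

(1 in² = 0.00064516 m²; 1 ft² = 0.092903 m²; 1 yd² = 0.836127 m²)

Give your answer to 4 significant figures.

311.4 in² × 0.00064516 = 0.200903 m²
0.1326 yd² × 0.836127 = 0.11087 m²
2837 cm² × 0.0001 = 0.2837 m²
0.03367 m² (already m²)
Combined: 0.200903 + 0.11087 + 0.2837 + 0.03367 = 0.629143 m²
In ft²: 0.629143 / 0.092903 = 6.77204 ft²

6.772 ft²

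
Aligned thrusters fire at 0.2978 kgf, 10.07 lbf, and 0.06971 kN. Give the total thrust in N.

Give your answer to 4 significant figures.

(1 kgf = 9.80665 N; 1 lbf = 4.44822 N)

117.4 N

0.2978 kgf × 9.80665 → 2.92042 N
10.07 lbf × 4.44822 → 44.7936 N
0.06971 kN × 1000 → 69.71 N
Combined: 2.92042 + 44.7936 + 69.71 = 117.424 N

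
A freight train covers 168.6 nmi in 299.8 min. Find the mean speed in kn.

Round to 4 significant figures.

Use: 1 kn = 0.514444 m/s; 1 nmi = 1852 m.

33.74 kn

168.6 nmi × 1852 → 312247 m
299.8 min × 60 → 17988 s
v = d / t = 312247 m / 17988 s = 17.3586 m/s
17.3586 m/s ÷ (0.514444 m/s/kn) = 33.7424 kn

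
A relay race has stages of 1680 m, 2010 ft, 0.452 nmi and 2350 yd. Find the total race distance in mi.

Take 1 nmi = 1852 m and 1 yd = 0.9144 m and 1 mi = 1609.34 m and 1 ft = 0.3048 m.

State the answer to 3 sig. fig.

1680 m (already m)
2010 ft × 0.3048 → 612.648 m
0.452 nmi × 1852 → 837.104 m
2350 yd × 0.9144 → 2148.84 m
Sum: 1680 + 612.648 + 837.104 + 2148.84 = 5278.59 m
In mi: 5278.59 / 1609.34 = 3.27997 mi

3.28 mi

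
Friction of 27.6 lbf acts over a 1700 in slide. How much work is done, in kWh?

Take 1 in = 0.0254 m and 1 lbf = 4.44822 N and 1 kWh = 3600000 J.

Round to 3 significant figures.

0.00147 kWh

27.6 lbf × 4.44822 = 122.771 N
1700 in × 0.0254 = 43.18 m
W = F × d = 122.771 N × 43.18 m = 5301.25 J
5301.25 J ÷ (3600000 J/kWh) = 0.00147257 kWh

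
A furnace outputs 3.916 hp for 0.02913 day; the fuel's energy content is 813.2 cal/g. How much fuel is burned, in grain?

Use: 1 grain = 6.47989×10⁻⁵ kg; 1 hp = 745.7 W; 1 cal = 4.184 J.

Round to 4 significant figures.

3.916 hp → 2920.16 W
0.02913 day → 2516.83 s
E = P × t = 2920.16 × 2516.83 = 7.34955×10⁶ J
813.2 cal/g → 3.40243×10⁶ J/kg
m = E / e_s = 7.34955×10⁶ / 3.40243×10⁶ = 2.16009 kg
In grain: 2.16009 / 6.47989×10⁻⁵ = 33335.3 grain

3.334×10⁴ grain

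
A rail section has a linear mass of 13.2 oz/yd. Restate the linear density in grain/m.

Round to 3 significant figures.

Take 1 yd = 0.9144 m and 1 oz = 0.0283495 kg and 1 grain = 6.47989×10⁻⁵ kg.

6320 grain/m

13.2 oz/yd × 0.0283495 kg/oz ÷ 0.9144 m/yd = 0.409245 kg/m
0.409245 kg/m ÷ 6.47989×10⁻⁵ kg/grain = 6315.62 grain/m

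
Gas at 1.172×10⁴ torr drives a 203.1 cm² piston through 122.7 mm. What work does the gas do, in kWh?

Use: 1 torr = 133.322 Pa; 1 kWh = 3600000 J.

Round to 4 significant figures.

0.001082 kWh

1.172×10⁴ torr → 1.56253×10⁶ Pa
203.1 cm² → 0.02031 m²
F = P × A = 1.56253×10⁶ × 0.02031 = 31735 N
122.7 mm → 0.1227 m
W = F × d = 31735 × 0.1227 = 3893.88 J
In kWh: 3893.88 / 3600000 = 0.00108163 kWh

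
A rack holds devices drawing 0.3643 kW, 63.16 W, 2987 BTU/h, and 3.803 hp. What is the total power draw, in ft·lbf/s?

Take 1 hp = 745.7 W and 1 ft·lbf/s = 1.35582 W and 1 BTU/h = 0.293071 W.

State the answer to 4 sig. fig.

0.3643 kW × 1000 = 364.3 W
63.16 W (already W)
2987 BTU/h × 0.293071 = 875.403 W
3.803 hp × 745.7 = 2835.9 W
Combined: 364.3 + 63.16 + 875.403 + 2835.9 = 4138.76 W
In ft·lbf/s: 4138.76 / 1.35582 = 3052.59 ft·lbf/s

3053 ft·lbf/s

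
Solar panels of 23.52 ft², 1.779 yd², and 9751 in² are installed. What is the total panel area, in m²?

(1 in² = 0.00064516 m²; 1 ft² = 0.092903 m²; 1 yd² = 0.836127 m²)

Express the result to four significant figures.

9.964 m²

23.52 ft² × 0.092903 = 2.18508 m²
1.779 yd² × 0.836127 = 1.48747 m²
9751 in² × 0.00064516 = 6.29096 m²
Total: 2.18508 + 1.48747 + 6.29096 = 9.96351 m²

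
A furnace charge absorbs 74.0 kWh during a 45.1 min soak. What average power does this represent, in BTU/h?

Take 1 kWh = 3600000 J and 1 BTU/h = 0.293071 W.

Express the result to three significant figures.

3.36×10⁵ BTU/h

74.0 kWh × 3600000 → 2.664×10⁸ J
45.1 min × 60 → 2706 s
P = E / t = 2.664×10⁸ J / 2706 s = 98447.9 W
98447.9 W ÷ (0.293071 W/BTU/h) = 335918 BTU/h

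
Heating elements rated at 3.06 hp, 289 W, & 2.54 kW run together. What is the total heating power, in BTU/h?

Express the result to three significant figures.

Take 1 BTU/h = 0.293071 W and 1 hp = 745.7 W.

1.74×10⁴ BTU/h

3.06 hp × 745.7 = 2281.84 W
289 W (already W)
2.54 kW × 1000 = 2540 W
Sum: 2281.84 + 289 + 2540 = 5110.84 W
In BTU/h: 5110.84 / 0.293071 = 17438.9 BTU/h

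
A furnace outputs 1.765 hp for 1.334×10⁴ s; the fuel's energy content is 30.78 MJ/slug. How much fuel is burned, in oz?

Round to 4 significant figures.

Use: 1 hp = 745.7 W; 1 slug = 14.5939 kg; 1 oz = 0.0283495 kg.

293.6 oz

1.765 hp → 1316.16 W
E = P × t = 1316.16 × 13340 = 1.75576×10⁷ J
30.78 MJ/slug → 2.1091×10⁶ J/kg
m = E / e_s = 1.75576×10⁷ / 2.1091×10⁶ = 8.32469 kg
In oz: 8.32469 / 0.0283495 = 293.645 oz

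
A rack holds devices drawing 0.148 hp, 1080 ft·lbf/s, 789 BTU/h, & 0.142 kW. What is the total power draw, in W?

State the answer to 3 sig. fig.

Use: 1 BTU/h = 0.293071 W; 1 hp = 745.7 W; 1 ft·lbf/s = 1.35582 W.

0.148 hp × 745.7 → 110.364 W
1080 ft·lbf/s × 1.35582 → 1464.29 W
789 BTU/h × 0.293071 → 231.233 W
0.142 kW × 1000 → 142 W
Total: 110.364 + 1464.29 + 231.233 + 142 = 1947.89 W

1950 W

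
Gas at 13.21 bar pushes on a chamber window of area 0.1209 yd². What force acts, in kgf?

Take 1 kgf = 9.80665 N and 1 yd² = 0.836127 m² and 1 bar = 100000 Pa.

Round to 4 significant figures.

1.362×10⁴ kgf

13.21 bar × 100000 → 1.321×10⁶ Pa
0.1209 yd² × 0.836127 → 0.101088 m²
F = P × A = 1.321×10⁶ Pa × 0.101088 m² = 133537 N
133537 N ÷ (9.80665 N/kgf) = 13617 kgf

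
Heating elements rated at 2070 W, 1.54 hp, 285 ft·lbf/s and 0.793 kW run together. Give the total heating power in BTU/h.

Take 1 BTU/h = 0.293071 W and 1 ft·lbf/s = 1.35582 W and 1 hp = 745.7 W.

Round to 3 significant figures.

1.50×10⁴ BTU/h

2070 W (already W)
1.54 hp × 745.7 → 1148.38 W
285 ft·lbf/s × 1.35582 → 386.409 W
0.793 kW × 1000 → 793 W
Combined: 2070 + 1148.38 + 386.409 + 793 = 4397.79 W
In BTU/h: 4397.79 / 0.293071 = 15005.9 BTU/h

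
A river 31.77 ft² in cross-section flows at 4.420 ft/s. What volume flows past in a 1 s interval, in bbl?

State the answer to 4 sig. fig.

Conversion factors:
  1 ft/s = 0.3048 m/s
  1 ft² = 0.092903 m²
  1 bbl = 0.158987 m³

4.420 ft/s × 0.3048 → 1.34722 m/s
31.77 ft² × 0.092903 → 2.95153 m²
V = v × A × t = 1.34722 m/s × 2.95153 m² × 1 s = 3.97636 m³
3.97636 m³ ÷ (0.158987 m³/bbl) = 25.0106 bbl

25.01 bbl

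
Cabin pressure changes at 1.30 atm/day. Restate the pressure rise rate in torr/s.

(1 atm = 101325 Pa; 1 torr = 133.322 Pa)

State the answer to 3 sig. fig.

0.0114 torr/s

1.30 atm/day × 101325 Pa/atm ÷ 86400 s/day = 1.52457 Pa/s
1.52457 Pa/s ÷ 133.322 Pa/torr = 0.0114352 torr/s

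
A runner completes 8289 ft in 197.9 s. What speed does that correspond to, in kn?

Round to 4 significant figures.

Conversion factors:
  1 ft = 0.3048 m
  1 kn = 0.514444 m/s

24.82 kn

8289 ft × 0.3048 = 2526.49 m
v = d / t = 2526.49 m / 197.9 s = 12.7665 m/s
12.7665 m/s ÷ (0.514444 m/s/kn) = 24.8161 kn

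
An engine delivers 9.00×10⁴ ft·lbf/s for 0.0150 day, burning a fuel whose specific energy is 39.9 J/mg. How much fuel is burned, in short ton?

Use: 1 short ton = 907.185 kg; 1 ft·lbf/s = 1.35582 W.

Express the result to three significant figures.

9.00×10⁴ ft·lbf/s → 122024 W
0.0150 day → 1296 s
E = P × t = 122024 × 1296 = 1.58143×10⁸ J
39.9 J/mg → 3.99×10⁷ J/kg
m = E / e_s = 1.58143×10⁸ / 3.99×10⁷ = 3.96348 kg
In short ton: 3.96348 / 907.185 = 0.00436899 short ton

0.00437 short ton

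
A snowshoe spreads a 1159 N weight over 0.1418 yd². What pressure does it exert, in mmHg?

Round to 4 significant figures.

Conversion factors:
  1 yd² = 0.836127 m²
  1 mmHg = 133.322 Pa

0.1418 yd² × 0.836127 = 0.118563 m²
P = F / A = 1159 N / 0.118563 m² = 9775.39 Pa
9775.39 Pa ÷ (133.322 Pa/mmHg) = 73.3217 mmHg

73.32 mmHg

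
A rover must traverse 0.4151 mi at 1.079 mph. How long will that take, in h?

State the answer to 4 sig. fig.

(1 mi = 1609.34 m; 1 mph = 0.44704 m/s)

0.4151 mi × 1609.34 = 668.037 m
1.079 mph × 0.44704 = 0.482356 m/s
t = d / v = 668.037 m / 0.482356 m/s = 1384.95 s
1384.95 s ÷ (3600 s/h) = 0.384708 h

0.3847 h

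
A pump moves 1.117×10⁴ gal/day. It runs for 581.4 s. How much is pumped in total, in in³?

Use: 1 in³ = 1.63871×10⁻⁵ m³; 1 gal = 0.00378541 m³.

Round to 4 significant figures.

1.117×10⁴ gal/day → 4.89387×10⁻⁴ m³/s
V = Q × t = 4.89387×10⁻⁴ × 581.4 = 0.28453 m³
In in³: 0.28453 / 1.63871×10⁻⁵ = 17363 in³

1.736×10⁴ in³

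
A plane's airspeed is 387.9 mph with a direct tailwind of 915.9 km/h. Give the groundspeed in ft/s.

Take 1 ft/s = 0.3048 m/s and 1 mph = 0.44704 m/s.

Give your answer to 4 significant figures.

1404 ft/s

387.9 mph × 0.44704 → 173.407 m/s
915.9 km/h × (1/3.6) → 254.417 m/s
Total: 173.407 + 254.417 = 427.824 m/s
In ft/s: 427.824 / 0.3048 = 1403.62 ft/s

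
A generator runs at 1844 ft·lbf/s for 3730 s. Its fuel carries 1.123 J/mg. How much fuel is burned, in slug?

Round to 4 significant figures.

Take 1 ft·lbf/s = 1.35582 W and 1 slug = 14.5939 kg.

0.5690 slug

1844 ft·lbf/s → 2500.13 W
E = P × t = 2500.13 × 3730 = 9.32548×10⁶ J
1.123 J/mg → 1.123×10⁶ J/kg
m = E / e_s = 9.32548×10⁶ / 1.123×10⁶ = 8.30408 kg
In slug: 8.30408 / 14.5939 = 0.56901 slug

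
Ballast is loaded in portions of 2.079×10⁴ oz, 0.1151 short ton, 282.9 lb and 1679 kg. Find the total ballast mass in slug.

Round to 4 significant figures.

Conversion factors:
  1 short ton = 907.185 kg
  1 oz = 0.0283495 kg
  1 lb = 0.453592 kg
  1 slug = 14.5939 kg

2.079×10⁴ oz × 0.0283495 = 589.386 kg
0.1151 short ton × 907.185 = 104.417 kg
282.9 lb × 0.453592 = 128.321 kg
1679 kg (already kg)
Sum: 589.386 + 104.417 + 128.321 + 1679 = 2501.12 kg
In slug: 2501.12 / 14.5939 = 171.381 slug

171.4 slug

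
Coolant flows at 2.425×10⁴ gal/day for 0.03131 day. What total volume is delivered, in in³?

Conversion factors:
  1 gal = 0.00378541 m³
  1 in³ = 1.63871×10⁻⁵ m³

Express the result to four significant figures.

2.425×10⁴ gal/day → 0.00106246 m³/s
0.03131 day → 2705.18 s
V = Q × t = 0.00106246 × 2705.18 = 2.87415 m³
In in³: 2.87415 / 1.63871×10⁻⁵ = 175391 in³

1.754×10⁵ in³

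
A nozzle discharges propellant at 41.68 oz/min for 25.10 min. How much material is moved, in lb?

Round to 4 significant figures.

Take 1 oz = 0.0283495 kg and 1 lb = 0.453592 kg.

41.68 oz/min → 0.0196935 kg/s
25.10 min → 1506 s
m = ṁ × t = 0.0196935 × 1506 = 29.6584 kg
In lb: 29.6584 / 0.453592 = 65.3856 lb

65.39 lb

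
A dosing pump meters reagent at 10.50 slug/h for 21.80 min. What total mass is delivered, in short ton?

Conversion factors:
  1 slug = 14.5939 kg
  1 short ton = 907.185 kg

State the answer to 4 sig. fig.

10.50 slug/h → 0.0425655 kg/s
21.80 min → 1308 s
m = ṁ × t = 0.0425655 × 1308 = 55.6757 kg
In short ton: 55.6757 / 907.185 = 0.0613719 short ton

0.06137 short ton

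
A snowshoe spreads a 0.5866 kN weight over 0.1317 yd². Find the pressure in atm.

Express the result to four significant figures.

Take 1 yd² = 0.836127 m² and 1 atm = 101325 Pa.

0.5866 kN × 1000 = 586.6 N
0.1317 yd² × 0.836127 = 0.110118 m²
P = F / A = 586.6 N / 0.110118 m² = 5327.01 Pa
5327.01 Pa ÷ (101325 Pa/atm) = 0.0525735 atm

0.05257 atm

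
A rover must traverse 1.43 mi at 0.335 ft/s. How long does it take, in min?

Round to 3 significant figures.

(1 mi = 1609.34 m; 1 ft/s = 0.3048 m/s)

376 min

1.43 mi × 1609.34 = 2301.36 m
0.335 ft/s × 0.3048 = 0.102108 m/s
t = d / v = 2301.36 m / 0.102108 m/s = 22538.5 s
22538.5 s ÷ (60 s/min) = 375.642 min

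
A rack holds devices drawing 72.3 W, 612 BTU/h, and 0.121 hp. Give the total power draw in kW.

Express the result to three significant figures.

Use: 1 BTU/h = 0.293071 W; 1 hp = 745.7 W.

72.3 W (already W)
612 BTU/h × 0.293071 → 179.359 W
0.121 hp × 745.7 → 90.2297 W
Sum: 72.3 + 179.359 + 90.2297 = 341.889 W
In kW: 341.889 / 1000 = 0.341889 kW

0.342 kW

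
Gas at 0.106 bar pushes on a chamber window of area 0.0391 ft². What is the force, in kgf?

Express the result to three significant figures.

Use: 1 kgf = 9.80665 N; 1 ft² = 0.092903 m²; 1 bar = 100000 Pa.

3.93 kgf

0.106 bar × 100000 = 10600 Pa
0.0391 ft² × 0.092903 = 0.00363251 m²
F = P × A = 10600 Pa × 0.00363251 m² = 38.5046 N
38.5046 N ÷ (9.80665 N/kgf) = 3.92638 kgf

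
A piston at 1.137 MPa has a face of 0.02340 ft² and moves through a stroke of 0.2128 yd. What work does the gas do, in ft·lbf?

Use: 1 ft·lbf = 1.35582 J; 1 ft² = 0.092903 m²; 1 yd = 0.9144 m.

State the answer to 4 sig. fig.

1.137 MPa → 1.137×10⁶ Pa
0.02340 ft² → 0.00217393 m²
F = P × A = 1.137×10⁶ × 0.00217393 = 2471.76 N
0.2128 yd → 0.194584 m
W = F × d = 2471.76 × 0.194584 = 480.965 J
In ft·lbf: 480.965 / 1.35582 = 354.741 ft·lbf

354.7 ft·lbf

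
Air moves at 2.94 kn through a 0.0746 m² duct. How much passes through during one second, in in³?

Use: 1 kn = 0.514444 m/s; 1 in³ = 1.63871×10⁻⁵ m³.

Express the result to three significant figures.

2.94 kn × 0.514444 = 1.51247 m/s
V = v × A × t = 1.51247 m/s × 0.0746 m² × 1 s = 0.11283 m³
0.11283 m³ ÷ (1.63871×10⁻⁵ m³/in³) = 6885.29 in³

6890 in³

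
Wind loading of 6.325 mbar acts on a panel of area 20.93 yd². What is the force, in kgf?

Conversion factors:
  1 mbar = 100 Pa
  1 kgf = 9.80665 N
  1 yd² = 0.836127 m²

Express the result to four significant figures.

1129 kgf

6.325 mbar × 100 = 632.5 Pa
20.93 yd² × 0.836127 = 17.5001 m²
F = P × A = 632.5 Pa × 17.5001 m² = 11068.8 N
11068.8 N ÷ (9.80665 N/kgf) = 1128.7 kgf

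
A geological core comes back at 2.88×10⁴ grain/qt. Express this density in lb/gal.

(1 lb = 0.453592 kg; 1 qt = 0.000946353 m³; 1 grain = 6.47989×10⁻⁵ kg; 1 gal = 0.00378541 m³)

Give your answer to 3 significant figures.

16.5 lb/gal

2.88×10⁴ grain/qt × 6.47989×10⁻⁵ kg/grain ÷ 0.000946353 m³/qt = 1972 kg/m³
1972 kg/m³ ÷ 0.453592 kg/lb × 0.00378541 m³/gal = 16.4571 lb/gal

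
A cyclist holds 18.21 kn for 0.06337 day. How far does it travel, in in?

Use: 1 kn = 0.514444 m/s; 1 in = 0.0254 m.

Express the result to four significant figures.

2.019×10⁶ in

18.21 kn × 0.514444 → 9.36803 m/s
0.06337 day × 86400 → 5475.17 s
d = v × t = 9.36803 m/s × 5475.17 s = 51291.6 m
51291.6 m ÷ (0.0254 m/in) = 2.01935×10⁶ in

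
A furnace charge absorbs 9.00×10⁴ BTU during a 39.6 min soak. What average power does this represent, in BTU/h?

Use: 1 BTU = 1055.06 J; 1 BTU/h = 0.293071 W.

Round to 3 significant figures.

1.36×10⁵ BTU/h

9.00×10⁴ BTU × 1055.06 = 9.49554×10⁷ J
39.6 min × 60 = 2376 s
P = E / t = 9.49554×10⁷ J / 2376 s = 39964.4 W
39964.4 W ÷ (0.293071 W/BTU/h) = 136364 BTU/h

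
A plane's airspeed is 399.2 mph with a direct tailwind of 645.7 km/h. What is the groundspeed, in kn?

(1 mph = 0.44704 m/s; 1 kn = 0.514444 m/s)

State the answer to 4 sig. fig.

695.5 kn

399.2 mph × 0.44704 = 178.458 m/s
645.7 km/h × (1/3.6) = 179.361 m/s
Sum: 178.458 + 179.361 = 357.819 m/s
In kn: 357.819 / 0.514444 = 695.545 kn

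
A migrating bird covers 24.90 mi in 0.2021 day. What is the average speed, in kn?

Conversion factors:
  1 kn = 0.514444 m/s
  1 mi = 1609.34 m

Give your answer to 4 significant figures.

4.461 kn

24.90 mi × 1609.34 = 40072.6 m
0.2021 day × 86400 = 17461.4 s
v = d / t = 40072.6 m / 17461.4 s = 2.29492 m/s
2.29492 m/s ÷ (0.514444 m/s/kn) = 4.46097 kn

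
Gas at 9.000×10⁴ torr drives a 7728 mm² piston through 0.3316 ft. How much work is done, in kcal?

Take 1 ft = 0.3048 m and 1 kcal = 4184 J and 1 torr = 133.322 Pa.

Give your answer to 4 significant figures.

2.240 kcal

9.000×10⁴ torr → 1.1999×10⁷ Pa
7728 mm² → 0.007728 m²
F = P × A = 1.1999×10⁷ × 0.007728 = 92728.3 N
0.3316 ft → 0.101072 m
W = F × d = 92728.3 × 0.101072 = 9372.23 J
In kcal: 9372.23 / 4184 = 2.24002 kcal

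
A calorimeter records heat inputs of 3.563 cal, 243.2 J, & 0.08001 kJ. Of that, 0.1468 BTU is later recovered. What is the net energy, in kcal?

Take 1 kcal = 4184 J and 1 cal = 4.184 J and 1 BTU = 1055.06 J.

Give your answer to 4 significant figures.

0.04379 kcal

3.563 cal × 4.184 = 14.9076 J
243.2 J (already J)
0.08001 kJ × 1000 = 80.01 J
0.1468 BTU × 1055.06 = 154.883 J
Net: 14.9076 + 243.2 + 80.01 − 154.883 = 183.235 J
In kcal: 183.235 / 4184 = 0.0437942 kcal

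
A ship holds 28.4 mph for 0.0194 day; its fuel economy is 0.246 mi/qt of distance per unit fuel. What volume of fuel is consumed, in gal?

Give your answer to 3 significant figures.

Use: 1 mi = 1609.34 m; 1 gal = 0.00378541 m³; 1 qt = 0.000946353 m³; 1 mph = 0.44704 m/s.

13.4 gal

28.4 mph → 12.6959 m/s
0.0194 day → 1676.16 s
d = v × t = 12.6959 × 1676.16 = 21280.4 m
0.246 mi/qt → 418340 m/m³
V = d / (distance per unit fuel) = 21280.4 / 418340 = 0.0508687 m³
In gal: 0.0508687 / 0.00378541 = 13.4381 gal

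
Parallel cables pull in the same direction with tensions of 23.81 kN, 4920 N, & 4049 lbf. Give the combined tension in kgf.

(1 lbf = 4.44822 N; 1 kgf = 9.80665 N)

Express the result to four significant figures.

23.81 kN × 1000 = 23810 N
4920 N (already N)
4049 lbf × 4.44822 = 18010.8 N
Total: 23810 + 4920 + 18010.8 = 46740.8 N
In kgf: 46740.8 / 9.80665 = 4766.24 kgf

4766 kgf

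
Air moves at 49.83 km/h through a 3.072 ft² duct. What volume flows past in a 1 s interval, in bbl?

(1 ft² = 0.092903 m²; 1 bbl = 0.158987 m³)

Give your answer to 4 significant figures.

24.85 bbl

49.83 km/h × (1/3.6) → 13.8417 m/s
3.072 ft² × 0.092903 → 0.285398 m²
V = v × A × t = 13.8417 m/s × 0.285398 m² × 1 s = 3.95039 m³
3.95039 m³ ÷ (0.158987 m³/bbl) = 24.8473 bbl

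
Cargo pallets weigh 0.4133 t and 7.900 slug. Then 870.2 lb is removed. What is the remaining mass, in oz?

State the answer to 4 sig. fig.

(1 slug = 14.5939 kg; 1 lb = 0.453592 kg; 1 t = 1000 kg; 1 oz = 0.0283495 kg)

0.4133 t × 1000 → 413.3 kg
7.900 slug × 14.5939 → 115.292 kg
870.2 lb × 0.453592 → 394.716 kg
Sum: 413.3 + 115.292 − 394.716 = 133.876 kg
In oz: 133.876 / 0.0283495 = 4722.34 oz

4722 oz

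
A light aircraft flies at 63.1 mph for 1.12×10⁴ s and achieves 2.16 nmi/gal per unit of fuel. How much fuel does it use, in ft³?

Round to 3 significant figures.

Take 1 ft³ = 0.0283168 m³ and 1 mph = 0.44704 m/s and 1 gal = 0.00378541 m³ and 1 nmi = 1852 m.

63.1 mph → 28.2082 m/s
d = v × t = 28.2082 × 11200 = 315932 m
2.16 nmi/gal → 1.05677×10⁶ m/m³
V = d / (distance per unit fuel) = 315932 / 1.05677×10⁶ = 0.29896 m³
In ft³: 0.29896 / 0.0283168 = 10.5577 ft³

10.6 ft³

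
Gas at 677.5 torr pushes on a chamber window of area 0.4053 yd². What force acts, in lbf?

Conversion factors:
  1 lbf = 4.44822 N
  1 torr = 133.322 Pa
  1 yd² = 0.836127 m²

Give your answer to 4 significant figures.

6881 lbf

677.5 torr × 133.322 = 90325.7 Pa
0.4053 yd² × 0.836127 = 0.338882 m²
F = P × A = 90325.7 Pa × 0.338882 m² = 30609.8 N
30609.8 N ÷ (4.44822 N/lbf) = 6881.36 lbf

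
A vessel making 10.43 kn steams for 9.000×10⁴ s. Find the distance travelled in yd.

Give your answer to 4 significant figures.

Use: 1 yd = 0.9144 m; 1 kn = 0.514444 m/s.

10.43 kn × 0.514444 → 5.36565 m/s
d = v × t = 5.36565 m/s × 90000 s = 482908 m
482908 m ÷ (0.9144 m/yd) = 528115 yd

5.281×10⁵ yd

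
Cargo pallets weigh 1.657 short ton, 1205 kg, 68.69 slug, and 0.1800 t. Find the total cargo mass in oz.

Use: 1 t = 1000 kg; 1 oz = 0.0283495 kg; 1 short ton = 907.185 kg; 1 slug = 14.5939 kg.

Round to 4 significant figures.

1.657 short ton × 907.185 → 1503.21 kg
1205 kg (already kg)
68.69 slug × 14.5939 → 1002.45 kg
0.1800 t × 1000 → 180 kg
Total: 1503.21 + 1205 + 1002.45 + 180 = 3890.66 kg
In oz: 3890.66 / 0.0283495 = 137239 oz

1.372×10⁵ oz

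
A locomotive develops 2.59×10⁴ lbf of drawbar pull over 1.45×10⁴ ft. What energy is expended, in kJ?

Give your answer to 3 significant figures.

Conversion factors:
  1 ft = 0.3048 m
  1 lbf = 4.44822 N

5.09×10⁵ kJ

2.59×10⁴ lbf × 4.44822 = 115209 N
1.45×10⁴ ft × 0.3048 = 4419.6 m
W = F × d = 115209 N × 4419.6 m = 5.09178×10⁸ J
5.09178×10⁸ J ÷ (1000 J/kJ) = 509178 kJ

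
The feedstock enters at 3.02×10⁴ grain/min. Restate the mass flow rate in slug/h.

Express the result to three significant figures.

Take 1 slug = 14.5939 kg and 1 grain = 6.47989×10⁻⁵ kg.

3.02×10⁴ grain/min × 6.47989×10⁻⁵ kg/grain ÷ 60 s/min = 0.0326154 kg/s
0.0326154 kg/s ÷ 14.5939 kg/slug × 3600 s/h = 8.04551 slug/h

8.05 slug/h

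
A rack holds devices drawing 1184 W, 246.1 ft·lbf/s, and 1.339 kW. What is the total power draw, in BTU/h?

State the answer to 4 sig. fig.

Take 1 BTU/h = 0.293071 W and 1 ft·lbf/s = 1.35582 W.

9747 BTU/h

1184 W (already W)
246.1 ft·lbf/s × 1.35582 = 333.667 W
1.339 kW × 1000 = 1339 W
Total: 1184 + 333.667 + 1339 = 2856.67 W
In BTU/h: 2856.67 / 0.293071 = 9747.36 BTU/h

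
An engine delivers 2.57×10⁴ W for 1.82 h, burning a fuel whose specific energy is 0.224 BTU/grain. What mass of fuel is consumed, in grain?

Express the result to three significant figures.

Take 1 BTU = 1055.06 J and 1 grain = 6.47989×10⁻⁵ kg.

7.12×10⁵ grain

1.82 h → 6552 s
E = P × t = 25700 × 6552 = 1.68386×10⁸ J
0.224 BTU/grain → 3.64718×10⁶ J/kg
m = E / e_s = 1.68386×10⁸ / 3.64718×10⁶ = 46.1688 kg
In grain: 46.1688 / 6.47989×10⁻⁵ = 712494 grain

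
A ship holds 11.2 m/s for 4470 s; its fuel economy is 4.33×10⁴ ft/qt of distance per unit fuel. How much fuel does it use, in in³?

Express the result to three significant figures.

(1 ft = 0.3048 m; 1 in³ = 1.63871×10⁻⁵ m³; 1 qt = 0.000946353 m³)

219 in³

d = v × t = 11.2 × 4470 = 50064 m
4.33×10⁴ ft/qt → 1.3946×10⁷ m/m³
V = d / (distance per unit fuel) = 50064 / 1.3946×10⁷ = 0.00358985 m³
In in³: 0.00358985 / 1.63871×10⁻⁵ = 219.066 in³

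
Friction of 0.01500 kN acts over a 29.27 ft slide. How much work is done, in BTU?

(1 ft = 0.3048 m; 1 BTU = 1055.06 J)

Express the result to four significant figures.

0.1268 BTU

0.01500 kN × 1000 → 15 N
29.27 ft × 0.3048 → 8.9215 m
W = F × d = 15 N × 8.9215 m = 133.822 J
133.822 J ÷ (1055.06 J/BTU) = 0.126838 BTU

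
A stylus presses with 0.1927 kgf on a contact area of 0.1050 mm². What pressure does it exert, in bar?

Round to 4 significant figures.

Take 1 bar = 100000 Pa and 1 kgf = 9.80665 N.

0.1927 kgf × 9.80665 → 1.88974 N
0.1050 mm² × 10⁻⁶ → 1.05×10⁻⁷ m²
P = F / A = 1.88974 N / 1.05×10⁻⁷ m² = 1.79975×10⁷ Pa
1.79975×10⁷ Pa ÷ (100000 Pa/bar) = 179.975 bar

180.0 bar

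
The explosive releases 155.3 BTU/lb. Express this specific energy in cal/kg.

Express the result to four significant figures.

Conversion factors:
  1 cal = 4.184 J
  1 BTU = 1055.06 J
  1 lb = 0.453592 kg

155.3 BTU/lb × 1055.06 J/BTU ÷ 0.453592 kg/lb = 361230 J/kg
361230 J/kg ÷ 4.184 J/cal = 86336 cal/kg

8.634×10⁴ cal/kg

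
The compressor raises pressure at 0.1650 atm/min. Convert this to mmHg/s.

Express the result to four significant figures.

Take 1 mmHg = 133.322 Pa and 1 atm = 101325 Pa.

2.090 mmHg/s

0.1650 atm/min × 101325 Pa/atm ÷ 60 s/min = 278.644 Pa/s
278.644 Pa/s ÷ 133.322 Pa/mmHg = 2.09001 mmHg/s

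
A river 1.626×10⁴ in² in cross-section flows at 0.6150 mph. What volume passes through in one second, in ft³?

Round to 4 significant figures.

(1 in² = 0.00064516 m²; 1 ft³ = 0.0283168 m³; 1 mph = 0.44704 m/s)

0.6150 mph × 0.44704 → 0.27493 m/s
1.626×10⁴ in² × 0.00064516 → 10.4903 m²
V = v × A × t = 0.27493 m/s × 10.4903 m² × 1 s = 2.8841 m³
2.8841 m³ ÷ (0.0283168 m³/ft³) = 101.851 ft³

101.9 ft³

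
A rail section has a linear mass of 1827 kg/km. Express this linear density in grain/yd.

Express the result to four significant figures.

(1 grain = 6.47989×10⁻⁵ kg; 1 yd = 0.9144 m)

2.578×10⁴ grain/yd

1827 kg/km ÷ 1000 m/km = 1.827 kg/m
1.827 kg/m ÷ 6.47989×10⁻⁵ kg/grain × 0.9144 m/yd = 25781.4 grain/yd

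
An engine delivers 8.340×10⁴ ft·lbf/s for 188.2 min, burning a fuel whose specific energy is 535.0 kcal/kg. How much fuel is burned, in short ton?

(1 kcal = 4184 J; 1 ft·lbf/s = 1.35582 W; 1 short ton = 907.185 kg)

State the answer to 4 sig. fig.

8.340×10⁴ ft·lbf/s → 113075 W
188.2 min → 11292 s
E = P × t = 113075 × 11292 = 1.27684×10⁹ J
535.0 kcal/kg → 2.23844×10⁶ J/kg
m = E / e_s = 1.27684×10⁹ / 2.23844×10⁶ = 570.415 kg
In short ton: 570.415 / 907.185 = 0.628775 short ton

0.6288 short ton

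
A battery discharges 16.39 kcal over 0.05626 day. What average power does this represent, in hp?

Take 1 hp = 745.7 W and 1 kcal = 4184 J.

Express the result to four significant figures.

16.39 kcal × 4184 → 68575.8 J
0.05626 day × 86400 → 4860.86 s
P = E / t = 68575.8 J / 4860.86 s = 14.1078 W
14.1078 W ÷ (745.7 W/hp) = 0.0189189 hp

0.01892 hp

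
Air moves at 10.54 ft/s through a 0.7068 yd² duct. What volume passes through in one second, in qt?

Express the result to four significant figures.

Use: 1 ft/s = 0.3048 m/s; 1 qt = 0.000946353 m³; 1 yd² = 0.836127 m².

10.54 ft/s × 0.3048 = 3.21259 m/s
0.7068 yd² × 0.836127 = 0.590975 m²
V = v × A × t = 3.21259 m/s × 0.590975 m² × 1 s = 1.89856 m³
1.89856 m³ ÷ (0.000946353 m³/qt) = 2006.19 qt

2006 qt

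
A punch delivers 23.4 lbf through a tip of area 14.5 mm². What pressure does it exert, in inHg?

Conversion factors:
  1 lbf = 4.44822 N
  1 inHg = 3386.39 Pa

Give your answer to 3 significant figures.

23.4 lbf × 4.44822 = 104.088 N
14.5 mm² × 10⁻⁶ = 1.45×10⁻⁵ m²
P = F / A = 104.088 N / 1.45×10⁻⁵ m² = 7.17848×10⁶ Pa
7.17848×10⁶ Pa ÷ (3386.39 Pa/inHg) = 2119.8 inHg

2120 inHg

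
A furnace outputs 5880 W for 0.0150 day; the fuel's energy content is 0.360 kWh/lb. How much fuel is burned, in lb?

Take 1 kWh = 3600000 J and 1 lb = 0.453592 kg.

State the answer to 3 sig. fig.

0.0150 day → 1296 s
E = P × t = 5880 × 1296 = 7.62048×10⁶ J
0.360 kWh/lb → 2.85719×10⁶ J/kg
m = E / e_s = 7.62048×10⁶ / 2.85719×10⁶ = 2.66712 kg
In lb: 2.66712 / 0.453592 = 5.88 lb

5.88 lb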